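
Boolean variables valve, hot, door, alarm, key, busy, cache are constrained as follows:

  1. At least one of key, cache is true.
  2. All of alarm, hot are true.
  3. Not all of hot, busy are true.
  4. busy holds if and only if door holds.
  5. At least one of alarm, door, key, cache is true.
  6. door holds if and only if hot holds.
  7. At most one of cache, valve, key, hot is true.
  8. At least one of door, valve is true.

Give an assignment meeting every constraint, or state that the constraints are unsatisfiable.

Case alarm = True:
  (2) forces hot = True.
  (3) with hot=T forces busy = False.
  (4) with busy=F forces door = False.
  Constraint (6) is violated (door=F, hot=T) — contradiction.
Case alarm = False:
  Constraint (2) is violated (alarm=F) — contradiction.
Both cases fail — unsatisfiable.

Unsatisfiable — no assignment works.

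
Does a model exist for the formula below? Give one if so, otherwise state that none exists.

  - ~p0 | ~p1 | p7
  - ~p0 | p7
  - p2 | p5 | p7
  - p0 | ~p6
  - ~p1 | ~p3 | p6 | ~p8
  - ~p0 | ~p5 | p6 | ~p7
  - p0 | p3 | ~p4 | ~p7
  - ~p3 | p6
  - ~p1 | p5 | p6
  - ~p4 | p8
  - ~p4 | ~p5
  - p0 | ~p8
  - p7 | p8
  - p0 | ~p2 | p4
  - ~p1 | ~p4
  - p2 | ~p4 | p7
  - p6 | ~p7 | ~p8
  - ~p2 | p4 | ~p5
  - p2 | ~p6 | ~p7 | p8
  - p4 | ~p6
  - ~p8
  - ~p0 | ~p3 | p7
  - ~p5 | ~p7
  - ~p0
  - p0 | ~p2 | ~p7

Unit clause (~p8) forces p8 = False.
Unit clause (~p0) forces p0 = False.
In (p0 | ~p6) only ~p6 is left, so p6 = False.
In (~p3 | p6) only ~p3 is left, so p3 = False.
In (~p4 | p8) only ~p4 is left, so p4 = False.
In (p7 | p8) only p7 is left, so p7 = True.
In (p0 | ~p2 | p4) only ~p2 is left, so p2 = False.
In (~p5 | ~p7) only ~p5 is left, so p5 = False.
In (~p1 | p5 | p6) only ~p1 is left, so p1 = False.
All clauses satisfied.

p0 = False; p1 = False; p2 = False; p3 = False; p4 = False; p5 = False; p6 = False; p7 = True; p8 = False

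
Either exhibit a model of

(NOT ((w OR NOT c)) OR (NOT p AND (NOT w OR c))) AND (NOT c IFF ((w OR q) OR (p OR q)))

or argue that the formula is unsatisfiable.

w: False, c: False, p: False, q: True

  NOT ((w OR NOT c)) OR (NOT p AND (NOT w OR c)) = True
    NOT ((w OR NOT c)) = False
      w OR NOT c = True
        NOT c = True
    NOT p AND (NOT w OR c) = True
      NOT p = True
      NOT w OR c = True
        NOT w = True
  NOT c IFF ((w OR q) OR (p OR q)) = True
    NOT c = True
    (w OR q) OR (p OR q) = True
      w OR q = True
      p OR q = True
Both conjuncts True, so the formula holds.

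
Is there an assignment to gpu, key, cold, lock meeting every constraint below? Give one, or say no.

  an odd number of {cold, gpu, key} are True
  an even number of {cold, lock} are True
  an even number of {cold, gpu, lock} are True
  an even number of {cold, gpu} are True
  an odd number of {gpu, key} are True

gpu = False, key = True, cold = False, lock = False

{cold, gpu, key}: 1 true → odd ✓
{cold, lock}: 0 true → even ✓
{cold, gpu, lock}: 0 true → even ✓
{cold, gpu}: 0 true → even ✓
{gpu, key}: 1 true → odd ✓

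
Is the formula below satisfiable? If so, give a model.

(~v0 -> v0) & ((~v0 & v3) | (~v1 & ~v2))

v0=T, v1=F, v2=F, v3=T

  ~v0 -> v0 = True
    ~v0 = False
  (~v0 & v3) | (~v1 & ~v2) = True
    ~v0 & v3 = False
      ~v0 = False
    ~v1 & ~v2 = True
      ~v1 = True
      ~v2 = True
Both conjuncts True, so the formula holds.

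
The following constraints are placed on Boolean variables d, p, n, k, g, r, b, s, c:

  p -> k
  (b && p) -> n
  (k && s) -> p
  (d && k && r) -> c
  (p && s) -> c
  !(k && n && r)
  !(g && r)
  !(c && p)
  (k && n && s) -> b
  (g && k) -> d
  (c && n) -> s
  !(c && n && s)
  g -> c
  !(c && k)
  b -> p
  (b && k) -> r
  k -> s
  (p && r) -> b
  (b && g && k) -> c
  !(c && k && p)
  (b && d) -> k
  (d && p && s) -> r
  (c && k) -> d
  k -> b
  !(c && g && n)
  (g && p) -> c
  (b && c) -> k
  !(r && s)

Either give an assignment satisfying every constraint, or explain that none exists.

d = False, p = False, n = True, k = False, g = False, r = False, b = False, s = False, c = False

Set d = False.
Try p = True:
  (!c || !p) forces c = False.
  (c || !g || !p) forces g = False.
  (c || !p || !s) forces s = False.
  (!k || s) forces k = False.
  clause (k || !p) is falsified — backtrack.
So p = False.
  then (!b || p) forces b = False.
  then (b || !k) forces k = False.
Set n = True.
Set g = False.
Set r = False.
Set s = False.
  then (!c || !n || s) forces c = False.
All clauses satisfied.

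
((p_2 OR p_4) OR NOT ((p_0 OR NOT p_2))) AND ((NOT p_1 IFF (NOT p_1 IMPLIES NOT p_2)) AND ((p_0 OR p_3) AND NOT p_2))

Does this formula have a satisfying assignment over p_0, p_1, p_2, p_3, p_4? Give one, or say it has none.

p_0 = True, p_1 = False, p_2 = False, p_3 = False, p_4 = True

  (p_2 OR p_4) OR NOT ((p_0 OR NOT p_2)) = True
    p_2 OR p_4 = True
    NOT ((p_0 OR NOT p_2)) = False
      p_0 OR NOT p_2 = True
        NOT p_2 = True
  (NOT p_1 IFF (NOT p_1 IMPLIES NOT p_2)) AND ((p_0 OR p_3) AND NOT p_2) = True
    NOT p_1 IFF (NOT p_1 IMPLIES NOT p_2) = True
      NOT p_1 = True
      NOT p_1 IMPLIES NOT p_2 = True
        NOT p_1 = True
        NOT p_2 = True
    (p_0 OR p_3) AND NOT p_2 = True
      p_0 OR p_3 = True
      NOT p_2 = True
Both conjuncts True, so the formula holds.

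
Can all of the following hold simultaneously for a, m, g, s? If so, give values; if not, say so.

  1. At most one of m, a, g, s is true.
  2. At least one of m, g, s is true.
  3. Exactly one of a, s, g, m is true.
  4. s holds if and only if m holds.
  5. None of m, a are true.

a = False, m = False, g = True, s = False

  (1) {m, a, g, s}: 1 true — at most one ✓
  (2) {m, g, s}: 1 true — at least one ✓
  (3) {a, s, g, m}: 1 true — exactly one ✓
  (4) s=F, m=F — same ✓
  (5) {m, a}: 0 true — none ✓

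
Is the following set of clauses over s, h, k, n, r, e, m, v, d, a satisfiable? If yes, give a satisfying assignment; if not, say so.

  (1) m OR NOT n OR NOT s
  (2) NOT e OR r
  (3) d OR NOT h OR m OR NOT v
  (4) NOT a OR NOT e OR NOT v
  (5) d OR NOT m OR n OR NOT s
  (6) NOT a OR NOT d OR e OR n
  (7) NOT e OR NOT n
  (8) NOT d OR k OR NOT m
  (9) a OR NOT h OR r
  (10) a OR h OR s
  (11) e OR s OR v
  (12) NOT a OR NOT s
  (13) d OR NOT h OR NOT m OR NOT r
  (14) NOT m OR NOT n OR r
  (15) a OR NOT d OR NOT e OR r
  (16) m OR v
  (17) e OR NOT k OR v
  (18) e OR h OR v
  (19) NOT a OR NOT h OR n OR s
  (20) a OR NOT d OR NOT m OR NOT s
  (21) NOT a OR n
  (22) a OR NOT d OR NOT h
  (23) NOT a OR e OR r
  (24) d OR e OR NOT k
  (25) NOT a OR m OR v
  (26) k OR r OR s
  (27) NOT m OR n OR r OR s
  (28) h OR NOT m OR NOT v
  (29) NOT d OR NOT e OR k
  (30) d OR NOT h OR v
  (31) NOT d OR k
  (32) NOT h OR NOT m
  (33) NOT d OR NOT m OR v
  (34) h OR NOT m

Set s = True.
  then (NOT a OR NOT s) forces a = False.
Set h = False.
  then (h OR NOT m) forces m = False.
  then (m OR NOT n OR NOT s) forces n = False.
  then (m OR v) forces v = True.
Set k = False.
  then (NOT d OR k) forces d = False.
Set r = False.
  then (NOT e OR r) forces e = False.
All clauses satisfied.

s=T, h=F, k=F, n=F, r=F, e=F, m=F, v=T, d=F, a=F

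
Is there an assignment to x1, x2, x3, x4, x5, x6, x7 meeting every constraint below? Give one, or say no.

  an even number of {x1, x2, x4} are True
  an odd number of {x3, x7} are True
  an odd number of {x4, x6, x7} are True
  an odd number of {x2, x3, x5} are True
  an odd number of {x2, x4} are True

x1=T, x2=F, x3=T, x4=T, x5=F, x6=F, x7=F

{x1, x2, x4}: 2 true → even ✓
{x3, x7}: 1 true → odd ✓
{x4, x6, x7}: 1 true → odd ✓
{x2, x3, x5}: 1 true → odd ✓
{x2, x4}: 1 true → odd ✓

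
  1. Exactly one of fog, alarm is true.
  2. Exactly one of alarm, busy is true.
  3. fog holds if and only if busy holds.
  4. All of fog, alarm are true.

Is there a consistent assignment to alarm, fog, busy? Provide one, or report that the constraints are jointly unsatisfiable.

No satisfying assignment exists.

Case alarm = True:
  (1) with alarm=T forces fog = False.
  Constraint (4) is violated (fog=F) — contradiction.
Case alarm = False:
  Constraint (4) is violated (alarm=F) — contradiction.
Both cases fail — unsatisfiable.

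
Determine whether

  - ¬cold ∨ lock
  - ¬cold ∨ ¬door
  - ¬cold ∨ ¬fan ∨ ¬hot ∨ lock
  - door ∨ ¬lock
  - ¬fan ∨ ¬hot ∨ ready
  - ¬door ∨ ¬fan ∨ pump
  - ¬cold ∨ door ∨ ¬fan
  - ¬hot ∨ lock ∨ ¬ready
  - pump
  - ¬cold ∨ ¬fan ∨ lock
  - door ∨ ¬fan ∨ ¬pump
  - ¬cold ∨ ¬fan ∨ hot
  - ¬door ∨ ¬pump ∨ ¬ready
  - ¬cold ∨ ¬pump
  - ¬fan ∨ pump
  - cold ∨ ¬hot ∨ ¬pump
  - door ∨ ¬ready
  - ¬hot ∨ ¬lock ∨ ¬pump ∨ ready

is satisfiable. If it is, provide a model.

Unit clause (pump) forces pump = True.
In (¬cold ∨ ¬pump) only ¬cold is left, so cold = False.
In (cold ∨ ¬hot ∨ ¬pump) only ¬hot is left, so hot = False.
Set lock = False.
Try ready = True:
  (¬door ∨ ¬pump ∨ ¬ready) forces door = False.
  clause (door ∨ ¬ready) is falsified — backtrack.
So ready = False.
Set door = False.
  then (door ∨ ¬fan ∨ ¬pump) forces fan = False.
All clauses satisfied.

pump = True, lock = False, ready = False, cold = False, hot = False, door = False, fan = False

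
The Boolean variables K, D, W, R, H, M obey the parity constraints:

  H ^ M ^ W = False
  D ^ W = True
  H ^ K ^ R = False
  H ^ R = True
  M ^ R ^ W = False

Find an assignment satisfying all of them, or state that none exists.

Adding constraints 1, 4, 5 mod 2: every variable appears an even number of times on the left, so the left side is 0.
But the right sides sum to 1 (mod 2). 0 ≠ 1 — the system is inconsistent.

Unsatisfiable — no assignment works.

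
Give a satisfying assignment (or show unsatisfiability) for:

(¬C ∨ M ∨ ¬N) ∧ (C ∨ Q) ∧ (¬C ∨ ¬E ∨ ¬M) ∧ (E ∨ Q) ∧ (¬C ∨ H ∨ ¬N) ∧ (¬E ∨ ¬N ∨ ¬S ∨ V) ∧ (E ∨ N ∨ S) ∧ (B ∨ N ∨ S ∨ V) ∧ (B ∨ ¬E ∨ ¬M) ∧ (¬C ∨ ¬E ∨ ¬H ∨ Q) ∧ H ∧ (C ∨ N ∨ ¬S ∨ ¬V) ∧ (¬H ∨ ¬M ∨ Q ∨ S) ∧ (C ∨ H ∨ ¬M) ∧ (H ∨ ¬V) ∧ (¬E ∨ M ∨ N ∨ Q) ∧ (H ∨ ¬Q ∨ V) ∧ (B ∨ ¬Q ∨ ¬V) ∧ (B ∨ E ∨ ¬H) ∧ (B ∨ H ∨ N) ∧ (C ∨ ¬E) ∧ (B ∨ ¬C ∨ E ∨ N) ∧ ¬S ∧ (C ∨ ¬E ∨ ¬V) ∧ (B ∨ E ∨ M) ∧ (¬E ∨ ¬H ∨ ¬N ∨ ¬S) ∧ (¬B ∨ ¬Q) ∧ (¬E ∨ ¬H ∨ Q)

Unsatisfiable — no assignment works.

Case E = True:
  (H) forces H = True.
  (C ∨ ¬E) forces C = True.
  (¬C ∨ ¬E ∨ ¬M) forces M = False.
  (¬C ∨ M ∨ ¬N) forces N = False.
  (¬C ∨ ¬E ∨ ¬H ∨ Q) forces Q = True.
  (¬S) forces S = False.
  (¬B ∨ ¬Q) forces B = False.
  (B ∨ N ∨ S ∨ V) forces V = True.
  Clause (B ∨ ¬Q ∨ ¬V) is falsified — contradiction.
Case E = False:
  (E ∨ Q) forces Q = True.
  (H) forces H = True.
  (B ∨ E ∨ ¬H) forces B = True.
  Clause (¬B ∨ ¬Q) is falsified — contradiction.
Both cases fail, so the formula is unsatisfiable.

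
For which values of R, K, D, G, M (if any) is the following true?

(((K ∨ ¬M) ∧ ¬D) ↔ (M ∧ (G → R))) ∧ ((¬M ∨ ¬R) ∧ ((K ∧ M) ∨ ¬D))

R: False, K: True, D: True, G: True, M: True

  ((K ∨ ¬M) ∧ ¬D) ↔ (M ∧ (G → R)) = True
    (K ∨ ¬M) ∧ ¬D = False
      K ∨ ¬M = True
        ¬M = False
      ¬D = False
    M ∧ (G → R) = False
      G → R = False
  (¬M ∨ ¬R) ∧ ((K ∧ M) ∨ ¬D) = True
    ¬M ∨ ¬R = True
      ¬M = False
      ¬R = True
    (K ∧ M) ∨ ¬D = True
      K ∧ M = True
      ¬D = False
Both conjuncts True, so the formula holds.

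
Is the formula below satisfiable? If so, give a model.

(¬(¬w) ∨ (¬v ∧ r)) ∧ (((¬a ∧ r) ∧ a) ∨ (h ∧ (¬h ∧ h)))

The conjunct ((¬a ∧ r) ∧ a) ∨ (h ∧ (¬h ∧ h)) is unsatisfiable on its own:
  a=F, r=F, h=F: evaluates to False.
  a=F, r=F, h=T: evaluates to False.
  a=F, r=T, h=F: evaluates to False.
  a=F, r=T, h=T: evaluates to False.
  a=T, r=F, h=F: evaluates to False.
  a=T, r=F, h=T: evaluates to False.
  a=T, r=T, h=F: evaluates to False.
  a=T, r=T, h=T: evaluates to False.
So the whole conjunction is unsatisfiable.

Unsatisfiable — no assignment works.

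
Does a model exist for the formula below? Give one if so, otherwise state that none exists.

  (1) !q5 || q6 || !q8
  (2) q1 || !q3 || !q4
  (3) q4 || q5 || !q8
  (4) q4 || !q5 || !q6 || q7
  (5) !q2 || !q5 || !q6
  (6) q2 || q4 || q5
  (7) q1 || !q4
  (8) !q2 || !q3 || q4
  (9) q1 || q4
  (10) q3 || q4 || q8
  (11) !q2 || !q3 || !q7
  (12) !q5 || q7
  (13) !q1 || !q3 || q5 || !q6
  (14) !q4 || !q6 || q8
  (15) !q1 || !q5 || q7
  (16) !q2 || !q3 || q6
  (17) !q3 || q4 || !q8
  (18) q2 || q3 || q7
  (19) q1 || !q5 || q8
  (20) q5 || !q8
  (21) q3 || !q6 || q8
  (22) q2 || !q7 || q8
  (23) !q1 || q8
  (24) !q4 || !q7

q1: True, q2: False, q3: False, q4: False, q5: True, q6: True, q7: True, q8: True

Try q1 = False:
  (q1 || !q4) forces q4 = False.
  clause (q1 || q4) is falsified — backtrack.
So q1 = True.
  then (!q1 || q8) forces q8 = True.
  then (q5 || !q8) forces q5 = True.
  then (!q5 || q6 || !q8) forces q6 = True.
  then (!q2 || !q5 || !q6) forces q2 = False.
  then (!q5 || q7) forces q7 = True.
  then (!q4 || !q7) forces q4 = False.
  then (!q3 || q4 || !q8) forces q3 = False.
All clauses satisfied.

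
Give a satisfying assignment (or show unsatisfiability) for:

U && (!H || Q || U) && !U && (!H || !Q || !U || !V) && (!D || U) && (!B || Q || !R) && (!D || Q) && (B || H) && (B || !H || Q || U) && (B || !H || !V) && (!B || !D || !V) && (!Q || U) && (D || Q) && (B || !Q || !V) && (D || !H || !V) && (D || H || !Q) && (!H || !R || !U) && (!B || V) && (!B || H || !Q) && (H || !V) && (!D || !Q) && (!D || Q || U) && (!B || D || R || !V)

No satisfying assignment exists.

Case U = True:
  Clause (!U) is falsified — contradiction.
Case U = False:
  Clause (U) is falsified — contradiction.
Both cases fail, so the formula is unsatisfiable.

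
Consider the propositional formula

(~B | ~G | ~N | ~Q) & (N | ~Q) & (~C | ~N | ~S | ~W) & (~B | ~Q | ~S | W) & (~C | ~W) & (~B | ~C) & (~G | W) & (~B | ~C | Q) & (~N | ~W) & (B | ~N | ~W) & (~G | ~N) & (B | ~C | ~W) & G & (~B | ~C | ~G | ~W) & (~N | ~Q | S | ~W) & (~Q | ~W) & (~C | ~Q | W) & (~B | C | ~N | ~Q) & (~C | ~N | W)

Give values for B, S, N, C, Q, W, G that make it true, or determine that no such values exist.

Unit clause (G) forces G = True.
In (~G | W) only W is left, so W = True.
In (~N | ~W) only ~N is left, so N = False.
In (~Q | ~W) only ~Q is left, so Q = False.
In (~C | ~W) only ~C is left, so C = False.
Set B = True.
Set S = True.
All clauses satisfied.

B=T; S=T; N=F; C=F; Q=F; W=T; G=T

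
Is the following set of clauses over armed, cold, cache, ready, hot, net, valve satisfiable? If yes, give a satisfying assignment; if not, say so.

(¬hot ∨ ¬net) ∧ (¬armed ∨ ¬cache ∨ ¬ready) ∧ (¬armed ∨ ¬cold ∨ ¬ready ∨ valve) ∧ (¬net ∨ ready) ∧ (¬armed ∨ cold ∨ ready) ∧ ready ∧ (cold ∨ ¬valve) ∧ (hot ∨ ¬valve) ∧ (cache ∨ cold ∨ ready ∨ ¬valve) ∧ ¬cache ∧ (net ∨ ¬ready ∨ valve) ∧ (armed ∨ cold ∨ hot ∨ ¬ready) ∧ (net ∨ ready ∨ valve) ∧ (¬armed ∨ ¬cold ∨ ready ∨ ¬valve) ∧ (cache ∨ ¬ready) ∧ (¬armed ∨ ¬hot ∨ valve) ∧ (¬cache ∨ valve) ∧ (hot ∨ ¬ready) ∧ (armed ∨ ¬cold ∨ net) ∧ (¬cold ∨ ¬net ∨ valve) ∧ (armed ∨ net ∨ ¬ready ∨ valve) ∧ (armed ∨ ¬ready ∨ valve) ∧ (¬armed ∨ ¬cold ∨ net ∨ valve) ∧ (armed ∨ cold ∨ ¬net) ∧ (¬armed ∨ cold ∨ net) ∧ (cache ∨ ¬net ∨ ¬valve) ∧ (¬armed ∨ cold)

Unsatisfiable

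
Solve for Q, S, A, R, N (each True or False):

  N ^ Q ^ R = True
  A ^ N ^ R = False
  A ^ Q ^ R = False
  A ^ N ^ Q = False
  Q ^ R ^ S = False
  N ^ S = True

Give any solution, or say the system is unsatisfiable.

Q = True, S = False, A = False, R = True, N = True

N ^ Q ^ R = T ^ T ^ T = True ✓
A ^ N ^ R = F ^ T ^ T = False ✓
A ^ Q ^ R = F ^ T ^ T = False ✓
A ^ N ^ Q = F ^ T ^ T = False ✓
Q ^ R ^ S = T ^ T ^ F = False ✓
N ^ S = T ^ F = True ✓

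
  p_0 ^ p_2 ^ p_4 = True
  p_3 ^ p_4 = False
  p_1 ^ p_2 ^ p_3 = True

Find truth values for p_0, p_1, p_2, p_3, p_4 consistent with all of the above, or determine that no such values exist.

p_0=T, p_1=T, p_2=T, p_3=T, p_4=T

p_0 ^ p_2 ^ p_4 = T ^ T ^ T = True ✓
p_3 ^ p_4 = T ^ T = False ✓
p_1 ^ p_2 ^ p_3 = T ^ T ^ T = True ✓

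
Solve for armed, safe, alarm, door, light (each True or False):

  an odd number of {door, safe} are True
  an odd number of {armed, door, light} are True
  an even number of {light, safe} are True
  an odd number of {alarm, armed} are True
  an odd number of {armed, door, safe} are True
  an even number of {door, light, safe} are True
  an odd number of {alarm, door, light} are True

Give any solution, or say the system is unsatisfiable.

Adding constraints 2, 4, 7 mod 2: every variable appears an even number of times on the left, so the left side is 0.
But the right sides sum to 1 (mod 2). 0 ≠ 1 — the system is inconsistent.

No satisfying assignment exists.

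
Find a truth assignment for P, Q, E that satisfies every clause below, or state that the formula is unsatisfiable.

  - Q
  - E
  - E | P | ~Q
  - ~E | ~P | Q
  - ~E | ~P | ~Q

P = False, Q = True, E = True

Unit clause (Q) forces Q = True.
Unit clause (E) forces E = True.
In (~E | ~P | ~Q) only ~P is left, so P = False.
Check each clause:
  (Q): Q holds.
  (E): E holds.
  (E | P | ~Q): E holds.
  (~E | ~P | Q): ~P holds.
  (~E | ~P | ~Q): ~P holds.
All clauses satisfied.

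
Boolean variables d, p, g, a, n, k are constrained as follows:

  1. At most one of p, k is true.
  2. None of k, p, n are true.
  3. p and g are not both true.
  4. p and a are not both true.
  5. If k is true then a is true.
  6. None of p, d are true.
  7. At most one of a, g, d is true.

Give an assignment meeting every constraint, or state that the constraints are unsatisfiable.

d = False, p = False, g = False, a = True, n = False, k = False

  (1) {p, k}: 0 true — at most one ✓
  (2) {k, p, n}: 0 true — none ✓
  (3) p=F, g=F — not both ✓
  (4) p=F, a=T — not both ✓
  (5) k=F ⇒ a: vacuous ✓
  (6) {p, d}: 0 true — none ✓
  (7) {a, g, d}: 1 true — at most one ✓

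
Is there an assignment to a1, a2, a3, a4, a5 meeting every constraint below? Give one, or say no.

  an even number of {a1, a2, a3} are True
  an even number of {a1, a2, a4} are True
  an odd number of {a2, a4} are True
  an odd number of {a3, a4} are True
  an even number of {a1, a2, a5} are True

No satisfying assignment exists.

Adding constraints 1, 2, 4 mod 2: every variable appears an even number of times on the left, so the left side is 0.
But the right sides sum to 1 (mod 2). 0 ≠ 1 — the system is inconsistent.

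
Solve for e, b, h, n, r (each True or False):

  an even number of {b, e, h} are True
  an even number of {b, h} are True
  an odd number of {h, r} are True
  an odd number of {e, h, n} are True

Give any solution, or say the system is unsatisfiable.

e: False, b: False, h: False, n: True, r: True

{b, e, h}: 0 true → even ✓
{b, h}: 0 true → even ✓
{h, r}: 1 true → odd ✓
{e, h, n}: 1 true → odd ✓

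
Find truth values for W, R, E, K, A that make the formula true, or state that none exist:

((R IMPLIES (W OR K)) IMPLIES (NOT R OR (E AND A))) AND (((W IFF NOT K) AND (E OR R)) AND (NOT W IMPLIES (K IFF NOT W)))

W = True, R = False, E = True, K = False, A = False

  (R IMPLIES (W OR K)) IMPLIES (NOT R OR (E AND A)) = True
    R IMPLIES (W OR K) = True
      W OR K = True
    NOT R OR (E AND A) = True
      NOT R = True
      E AND A = False
  ((W IFF NOT K) AND (E OR R)) AND (NOT W IMPLIES (K IFF NOT W)) = True
    (W IFF NOT K) AND (E OR R) = True
      W IFF NOT K = True
        NOT K = True
      E OR R = True
    NOT W IMPLIES (K IFF NOT W) = True
      NOT W = False
      K IFF NOT W = True
        NOT W = False
Both conjuncts True, so the formula holds.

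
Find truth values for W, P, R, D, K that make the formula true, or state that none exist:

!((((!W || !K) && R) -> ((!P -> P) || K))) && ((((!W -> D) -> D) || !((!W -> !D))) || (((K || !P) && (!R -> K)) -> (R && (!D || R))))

W = True; P = False; R = True; D = True; K = False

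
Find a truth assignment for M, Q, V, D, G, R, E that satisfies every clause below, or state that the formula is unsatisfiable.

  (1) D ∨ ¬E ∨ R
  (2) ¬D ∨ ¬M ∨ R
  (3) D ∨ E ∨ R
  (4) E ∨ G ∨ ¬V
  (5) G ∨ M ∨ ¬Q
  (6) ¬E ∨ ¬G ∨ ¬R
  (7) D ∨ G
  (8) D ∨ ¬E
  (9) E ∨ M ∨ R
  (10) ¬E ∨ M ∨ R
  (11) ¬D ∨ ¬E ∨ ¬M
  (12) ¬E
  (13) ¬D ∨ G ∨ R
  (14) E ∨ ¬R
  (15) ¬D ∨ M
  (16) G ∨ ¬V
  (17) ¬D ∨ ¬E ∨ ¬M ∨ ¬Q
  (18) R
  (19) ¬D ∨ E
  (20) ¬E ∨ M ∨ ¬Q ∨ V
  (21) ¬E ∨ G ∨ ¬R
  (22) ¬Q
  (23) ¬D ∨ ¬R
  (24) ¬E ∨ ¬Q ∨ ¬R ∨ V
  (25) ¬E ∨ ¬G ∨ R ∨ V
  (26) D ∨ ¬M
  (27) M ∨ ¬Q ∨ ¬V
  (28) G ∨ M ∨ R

No satisfying assignment exists.

Case R = True:
  (¬E) forces E = False.
  Clause (E ∨ ¬R) is falsified — contradiction.
Case R = False:
  Clause (R) is falsified — contradiction.
Both cases fail, so the formula is unsatisfiable.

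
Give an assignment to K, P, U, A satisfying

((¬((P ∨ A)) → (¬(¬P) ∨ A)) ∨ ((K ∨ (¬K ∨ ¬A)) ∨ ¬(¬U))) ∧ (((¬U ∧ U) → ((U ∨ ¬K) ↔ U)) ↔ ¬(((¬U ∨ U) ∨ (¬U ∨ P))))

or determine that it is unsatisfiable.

The conjunct ((¬U ∧ U) → ((U ∨ ¬K) ↔ U)) ↔ ¬(((¬U ∨ U) ∨ (¬U ∨ P))) is unsatisfiable on its own:
  K=F, P=F, U=F: evaluates to False.
  K=F, P=F, U=T: evaluates to False.
  K=F, P=T, U=F: evaluates to False.
  K=F, P=T, U=T: evaluates to False.
  K=T, P=F, U=F: evaluates to False.
  K=T, P=F, U=T: evaluates to False.
  K=T, P=T, U=F: evaluates to False.
  K=T, P=T, U=T: evaluates to False.
So the whole conjunction is unsatisfiable.

Unsatisfiable — no assignment works.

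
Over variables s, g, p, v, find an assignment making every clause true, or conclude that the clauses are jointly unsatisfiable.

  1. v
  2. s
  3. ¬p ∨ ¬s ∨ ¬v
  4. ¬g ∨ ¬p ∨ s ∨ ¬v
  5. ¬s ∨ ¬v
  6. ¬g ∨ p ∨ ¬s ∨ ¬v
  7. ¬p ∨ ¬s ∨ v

Case s = True:
  (v) forces v = True.
  Clause (¬s ∨ ¬v) is falsified — contradiction.
Case s = False:
  Clause (s) is falsified — contradiction.
Both cases fail, so the formula is unsatisfiable.

UNSATISFIABLE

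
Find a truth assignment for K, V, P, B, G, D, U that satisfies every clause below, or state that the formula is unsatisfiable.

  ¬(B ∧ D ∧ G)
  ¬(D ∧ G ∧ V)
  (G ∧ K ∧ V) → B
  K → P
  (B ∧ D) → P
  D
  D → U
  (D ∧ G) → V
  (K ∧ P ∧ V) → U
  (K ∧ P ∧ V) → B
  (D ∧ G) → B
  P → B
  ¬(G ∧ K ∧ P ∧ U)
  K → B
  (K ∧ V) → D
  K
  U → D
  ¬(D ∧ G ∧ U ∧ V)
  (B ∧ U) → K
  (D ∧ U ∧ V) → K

Unit clause (D) forces D = True.
Unit clause (K) forces K = True.
In (¬D ∨ U) only U is left, so U = True.
In (B ∨ ¬K) only B is left, so B = True.
In (¬B ∨ ¬D ∨ ¬G) only ¬G is left, so G = False.
In (¬K ∨ P) only P is left, so P = True.
Set V = False.
All clauses satisfied.

K: True, V: False, P: True, B: True, G: False, D: True, U: True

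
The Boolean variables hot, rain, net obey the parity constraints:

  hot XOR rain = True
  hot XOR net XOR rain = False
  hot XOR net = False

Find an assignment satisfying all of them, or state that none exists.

hot = True, rain = False, net = True

hot XOR rain = T XOR F = True ✓
hot XOR net XOR rain = T XOR T XOR F = False ✓
hot XOR net = T XOR T = False ✓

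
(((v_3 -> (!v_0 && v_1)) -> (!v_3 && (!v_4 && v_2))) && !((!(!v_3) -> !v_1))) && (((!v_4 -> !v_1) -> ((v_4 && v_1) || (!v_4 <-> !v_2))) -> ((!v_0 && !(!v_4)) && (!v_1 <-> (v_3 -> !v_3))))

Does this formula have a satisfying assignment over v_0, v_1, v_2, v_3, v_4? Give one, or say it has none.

Case v_3 = True: the formula simplifies to (!((!v_0 && v_1)) && !(!v_1)) && (((!v_4 -> !v_1) -> ((v_4 && v_1) || (!v_4 <-> !v_2))) -> ((!v_0 && !(!v_4)) && v_1)).
  v_1 = True: simplifies to !(!v_0) && ((v_4 -> (v_4 || (!v_4 <-> !v_2))) -> (!v_0 && !(!v_4))).
    v_4 = True: simplifies to !(!v_0) && !v_0.
      v_0 = True: the conjunct !v_0 is False.
      v_0 = False: the conjunct !(!v_0) becomes !(!False) = False.
    v_4 = False: the conjunct (v_4 -> (v_4 || (!v_4 <-> !v_2))) -> (!v_0 && !(!v_4)) becomes (False -> !v_2) -> (!v_0 && False) = False.
  v_1 = False: the conjunct !(!v_1) becomes !(!False) = False.
Case v_3 = False: the conjunct !((!(!v_3) -> !v_1)) becomes !((False -> !v_1)) = False.
Both cases fail — unsatisfiable.

The formula is unsatisfiable.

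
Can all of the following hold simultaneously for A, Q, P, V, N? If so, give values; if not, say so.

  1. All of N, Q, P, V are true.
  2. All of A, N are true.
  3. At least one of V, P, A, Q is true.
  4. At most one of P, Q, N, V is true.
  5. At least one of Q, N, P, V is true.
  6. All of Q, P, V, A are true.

Case Q = True:
  (1) forces N = True.
  Constraint (4) is violated (Q=T, N=T) — contradiction.
Case Q = False:
  Constraint (1) is violated (Q=F) — contradiction.
Both cases fail — unsatisfiable.

UNSATISFIABLE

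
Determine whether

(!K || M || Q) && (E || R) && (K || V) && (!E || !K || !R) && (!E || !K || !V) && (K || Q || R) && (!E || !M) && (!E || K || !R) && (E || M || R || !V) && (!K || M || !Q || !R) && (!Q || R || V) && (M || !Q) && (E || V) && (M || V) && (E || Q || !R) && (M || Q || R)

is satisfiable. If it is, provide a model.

Set Q = True.
  then (M || !Q) forces M = True.
  then (!E || !M) forces E = False.
  then (E || V) forces V = True.
  then (E || R) forces R = True.
Set K = False.
All clauses satisfied.

Q = True; R = True; E = False; M = True; K = False; V = True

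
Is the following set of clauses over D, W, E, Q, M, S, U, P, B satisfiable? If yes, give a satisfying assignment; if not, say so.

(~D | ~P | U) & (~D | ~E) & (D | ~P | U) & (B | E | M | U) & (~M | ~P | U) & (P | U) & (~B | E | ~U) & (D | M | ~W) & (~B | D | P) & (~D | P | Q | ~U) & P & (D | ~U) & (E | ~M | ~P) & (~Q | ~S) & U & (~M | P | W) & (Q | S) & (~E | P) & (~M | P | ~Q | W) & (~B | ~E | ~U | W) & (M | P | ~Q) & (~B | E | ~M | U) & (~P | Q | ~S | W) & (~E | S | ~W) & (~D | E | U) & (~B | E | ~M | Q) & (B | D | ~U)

Unit clause (P) forces P = True.
Unit clause (U) forces U = True.
In (D | ~U) only D is left, so D = True.
In (~D | ~E) only ~E is left, so E = False.
In (~B | E | ~U) only ~B is left, so B = False.
In (E | ~M | ~P) only ~M is left, so M = False.
Set W = True.
Set Q = True.
  then (~Q | ~S) forces S = False.
All clauses satisfied.

D: True; W: True; E: False; Q: True; M: False; S: False; U: True; P: True; B: False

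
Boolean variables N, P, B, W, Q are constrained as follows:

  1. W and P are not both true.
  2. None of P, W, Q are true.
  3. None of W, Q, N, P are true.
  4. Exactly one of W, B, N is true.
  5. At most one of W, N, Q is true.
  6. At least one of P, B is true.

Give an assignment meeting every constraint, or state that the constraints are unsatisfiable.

N = False; P = False; B = True; W = False; Q = False

  (1) W=F, P=F — not both ✓
  (2) {P, W, Q}: 0 true — none ✓
  (3) {W, Q, N, P}: 0 true — none ✓
  (4) {W, B, N}: 1 true — exactly one ✓
  (5) {W, N, Q}: 0 true — at most one ✓
  (6) {P, B}: 1 true — at least one ✓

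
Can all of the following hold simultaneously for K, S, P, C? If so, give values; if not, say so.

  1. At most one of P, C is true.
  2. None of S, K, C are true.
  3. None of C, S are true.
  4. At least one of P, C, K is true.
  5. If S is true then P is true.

K = False, S = False, P = True, C = False

  (1) {P, C}: 1 true — at most one ✓
  (2) {S, K, C}: 0 true — none ✓
  (3) {C, S}: 0 true — none ✓
  (4) {P, C, K}: 1 true — at least one ✓
  (5) S=F ⇒ P: vacuous ✓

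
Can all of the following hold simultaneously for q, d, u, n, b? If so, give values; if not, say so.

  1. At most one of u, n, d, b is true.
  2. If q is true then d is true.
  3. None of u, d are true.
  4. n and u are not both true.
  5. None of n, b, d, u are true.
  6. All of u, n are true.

Case u = True:
  Constraint (3) is violated (u=T) — contradiction.
Case u = False:
  Constraint (6) is violated (u=F) — contradiction.
Both cases fail — unsatisfiable.

Unsatisfiable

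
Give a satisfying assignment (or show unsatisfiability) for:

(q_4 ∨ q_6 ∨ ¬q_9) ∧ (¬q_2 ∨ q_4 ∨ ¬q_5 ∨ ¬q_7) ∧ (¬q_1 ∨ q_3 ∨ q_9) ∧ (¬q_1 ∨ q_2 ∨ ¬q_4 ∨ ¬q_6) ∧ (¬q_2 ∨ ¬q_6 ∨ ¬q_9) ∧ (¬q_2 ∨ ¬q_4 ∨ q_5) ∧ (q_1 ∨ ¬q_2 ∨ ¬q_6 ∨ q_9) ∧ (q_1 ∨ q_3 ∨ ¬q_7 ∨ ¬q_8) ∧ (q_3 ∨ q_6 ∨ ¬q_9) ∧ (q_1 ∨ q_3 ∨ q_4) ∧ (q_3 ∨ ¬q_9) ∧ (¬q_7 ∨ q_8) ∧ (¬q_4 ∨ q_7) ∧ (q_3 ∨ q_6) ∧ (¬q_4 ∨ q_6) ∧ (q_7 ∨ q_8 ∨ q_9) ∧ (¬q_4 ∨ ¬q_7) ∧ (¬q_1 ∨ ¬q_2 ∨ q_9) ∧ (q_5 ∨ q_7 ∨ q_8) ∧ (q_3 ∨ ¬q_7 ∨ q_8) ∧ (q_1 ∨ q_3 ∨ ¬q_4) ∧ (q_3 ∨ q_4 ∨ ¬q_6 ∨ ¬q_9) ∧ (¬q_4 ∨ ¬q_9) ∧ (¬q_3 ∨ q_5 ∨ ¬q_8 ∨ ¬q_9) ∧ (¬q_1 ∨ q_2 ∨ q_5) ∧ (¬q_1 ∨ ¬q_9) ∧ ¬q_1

Unit clause (¬q_1) forces q_1 = False.
Set q_2 = False.
Try q_3 = False:
  (q_1 ∨ q_3 ∨ q_4) forces q_4 = True.
  clause (q_1 ∨ q_3 ∨ ¬q_4) is falsified — backtrack.
So q_3 = True.
Set q_4 = False.
Set q_5 = True.
Set q_6 = True.
Set q_7 = False.
Set q_8 = True.
Set q_9 = False.
All clauses satisfied.

q_1=F, q_2=F, q_3=T, q_4=F, q_5=T, q_6=T, q_7=F, q_8=T, q_9=F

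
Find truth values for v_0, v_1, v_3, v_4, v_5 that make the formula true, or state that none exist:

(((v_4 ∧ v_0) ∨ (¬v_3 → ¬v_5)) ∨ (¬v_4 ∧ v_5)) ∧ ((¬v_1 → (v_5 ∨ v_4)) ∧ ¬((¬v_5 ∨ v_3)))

v_0 = False; v_1 = True; v_3 = False; v_4 = False; v_5 = True

  ((v_4 ∧ v_0) ∨ (¬v_3 → ¬v_5)) ∨ (¬v_4 ∧ v_5) = True
    (v_4 ∧ v_0) ∨ (¬v_3 → ¬v_5) = False
      v_4 ∧ v_0 = False
      ¬v_3 → ¬v_5 = False
        ¬v_3 = True
        ¬v_5 = False
    ¬v_4 ∧ v_5 = True
      ¬v_4 = True
  (¬v_1 → (v_5 ∨ v_4)) ∧ ¬((¬v_5 ∨ v_3)) = True
    ¬v_1 → (v_5 ∨ v_4) = True
      ¬v_1 = False
      v_5 ∨ v_4 = True
    ¬((¬v_5 ∨ v_3)) = True
      ¬v_5 ∨ v_3 = False
        ¬v_5 = False
Both conjuncts True, so the formula holds.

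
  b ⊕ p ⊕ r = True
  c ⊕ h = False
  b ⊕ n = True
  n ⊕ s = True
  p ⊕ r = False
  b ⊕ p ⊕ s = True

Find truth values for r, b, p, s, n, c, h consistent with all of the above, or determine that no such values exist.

r: True, b: True, p: True, s: True, n: False, c: False, h: False

b ⊕ p ⊕ r = T ⊕ T ⊕ T = True ✓
c ⊕ h = F ⊕ F = False ✓
b ⊕ n = T ⊕ F = True ✓
n ⊕ s = F ⊕ T = True ✓
p ⊕ r = T ⊕ T = False ✓
b ⊕ p ⊕ s = T ⊕ T ⊕ T = True ✓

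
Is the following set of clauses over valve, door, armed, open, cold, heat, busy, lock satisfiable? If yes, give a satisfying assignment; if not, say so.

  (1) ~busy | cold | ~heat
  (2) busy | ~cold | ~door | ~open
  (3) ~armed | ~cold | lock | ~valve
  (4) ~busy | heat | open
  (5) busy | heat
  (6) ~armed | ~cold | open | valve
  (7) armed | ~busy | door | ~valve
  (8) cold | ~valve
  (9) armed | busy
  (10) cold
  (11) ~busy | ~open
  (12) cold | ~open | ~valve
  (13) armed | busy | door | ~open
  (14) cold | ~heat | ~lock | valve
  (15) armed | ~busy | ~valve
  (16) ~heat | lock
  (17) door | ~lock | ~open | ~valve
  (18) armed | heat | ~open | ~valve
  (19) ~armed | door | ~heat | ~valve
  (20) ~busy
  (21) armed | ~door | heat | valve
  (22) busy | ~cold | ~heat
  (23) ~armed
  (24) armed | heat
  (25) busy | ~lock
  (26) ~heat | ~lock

Case armed = True:
  Clause (~armed) is falsified — contradiction.
Case armed = False:
  (armed | busy) forces busy = True.
  Clause (~busy) is falsified — contradiction.
Both cases fail, so the formula is unsatisfiable.

The formula is unsatisfiable.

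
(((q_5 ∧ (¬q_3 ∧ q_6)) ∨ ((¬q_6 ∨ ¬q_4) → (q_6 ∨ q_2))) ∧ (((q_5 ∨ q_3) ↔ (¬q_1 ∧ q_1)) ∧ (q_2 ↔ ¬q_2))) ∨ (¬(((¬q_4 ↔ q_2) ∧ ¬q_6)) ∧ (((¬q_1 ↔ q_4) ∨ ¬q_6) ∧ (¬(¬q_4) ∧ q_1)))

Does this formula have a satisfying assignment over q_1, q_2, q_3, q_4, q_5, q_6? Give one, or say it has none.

q_1: True, q_2: True, q_3: False, q_4: True, q_5: True, q_6: False

  (((q_5 ∧ (¬q_3 ∧ q_6)) ∨ ((¬q_6 ∨ ¬q_4) → (q_6 ∨ q_2))) ∧ (((q_5 ∨ q_3) ↔ (¬q_1 ∧ q_1)) ∧ (q_2 ↔ ¬q_2))) ∨ (¬(((¬q_4 ↔ q_2) ∧ ¬q_6)) ∧ (((¬q_1 ↔ q_4) ∨ ¬q_6) ∧ (¬(¬q_4) ∧ q_1))) = True
    ((q_5 ∧ (¬q_3 ∧ q_6)) ∨ ((¬q_6 ∨ ¬q_4) → (q_6 ∨ q_2))) ∧ (((q_5 ∨ q_3) ↔ (¬q_1 ∧ q_1)) ∧ (q_2 ↔ ¬q_2)) = False
      (q_5 ∧ (¬q_3 ∧ q_6)) ∨ ((¬q_6 ∨ ¬q_4) → (q_6 ∨ q_2)) = True
        q_5 ∧ (¬q_3 ∧ q_6) = False
          ¬q_3 ∧ q_6 = False
            ¬q_3 = True
        (¬q_6 ∨ ¬q_4) → (q_6 ∨ q_2) = True
          ¬q_6 ∨ ¬q_4 = True
            ¬q_6 = True
            ¬q_4 = False
          q_6 ∨ q_2 = True
      ((q_5 ∨ q_3) ↔ (¬q_1 ∧ q_1)) ∧ (q_2 ↔ ¬q_2) = False
        (q_5 ∨ q_3) ↔ (¬q_1 ∧ q_1) = False
          q_5 ∨ q_3 = True
          ¬q_1 ∧ q_1 = False
            ¬q_1 = False
        q_2 ↔ ¬q_2 = False
          ¬q_2 = False
    ¬(((¬q_4 ↔ q_2) ∧ ¬q_6)) ∧ (((¬q_1 ↔ q_4) ∨ ¬q_6) ∧ (¬(¬q_4) ∧ q_1)) = True
      ¬(((¬q_4 ↔ q_2) ∧ ¬q_6)) = True
        (¬q_4 ↔ q_2) ∧ ¬q_6 = False
          ¬q_4 ↔ q_2 = False
            ¬q_4 = False
          ¬q_6 = True
      ((¬q_1 ↔ q_4) ∨ ¬q_6) ∧ (¬(¬q_4) ∧ q_1) = True
        (¬q_1 ↔ q_4) ∨ ¬q_6 = True
          ¬q_1 ↔ q_4 = False
            ¬q_1 = False
          ¬q_6 = True
        ¬(¬q_4) ∧ q_1 = True
          ¬(¬q_4) = True
            ¬q_4 = False
The formula evaluates to True.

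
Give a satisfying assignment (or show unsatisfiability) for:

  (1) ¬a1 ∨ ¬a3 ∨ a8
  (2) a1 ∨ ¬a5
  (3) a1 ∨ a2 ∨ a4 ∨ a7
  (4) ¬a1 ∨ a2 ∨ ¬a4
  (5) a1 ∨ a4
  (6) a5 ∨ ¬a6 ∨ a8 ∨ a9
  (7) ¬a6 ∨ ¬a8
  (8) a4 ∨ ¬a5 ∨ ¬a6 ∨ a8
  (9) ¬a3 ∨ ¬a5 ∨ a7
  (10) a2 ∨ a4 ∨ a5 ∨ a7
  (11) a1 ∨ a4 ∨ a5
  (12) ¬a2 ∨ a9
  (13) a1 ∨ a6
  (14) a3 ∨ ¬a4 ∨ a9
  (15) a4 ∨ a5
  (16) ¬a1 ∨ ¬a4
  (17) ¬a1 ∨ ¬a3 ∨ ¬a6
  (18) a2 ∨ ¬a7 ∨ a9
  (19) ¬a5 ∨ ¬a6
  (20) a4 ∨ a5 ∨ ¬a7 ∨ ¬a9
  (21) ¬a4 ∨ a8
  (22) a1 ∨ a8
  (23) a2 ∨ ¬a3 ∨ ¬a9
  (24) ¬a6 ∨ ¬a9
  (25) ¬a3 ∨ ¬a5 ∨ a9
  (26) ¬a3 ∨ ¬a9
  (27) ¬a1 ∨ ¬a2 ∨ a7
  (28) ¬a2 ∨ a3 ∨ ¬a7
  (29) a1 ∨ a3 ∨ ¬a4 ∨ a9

Try a1 = False:
  (a1 ∨ ¬a5) forces a5 = False.
  (a1 ∨ a4) forces a4 = True.
  (a1 ∨ a6) forces a6 = True.
  (¬a6 ∨ ¬a8) forces a8 = False.
  clause (¬a4 ∨ a8) is falsified — backtrack.
So a1 = True.
  then (¬a1 ∨ ¬a4) forces a4 = False.
  then (a4 ∨ a5) forces a5 = True.
  then (¬a5 ∨ ¬a6) forces a6 = False.
Set a2 = False.
Try a3 = True:
  (¬a1 ∨ ¬a3 ∨ a8) forces a8 = True.
  (¬a3 ∨ ¬a5 ∨ a7) forces a7 = True.
  (a2 ∨ ¬a7 ∨ a9) forces a9 = True.
  clause (a2 ∨ ¬a3 ∨ ¬a9) is falsified — backtrack.
So a3 = False.
Set a7 = True.
  then (a2 ∨ ¬a7 ∨ a9) forces a9 = True.
Set a8 = False.
All clauses satisfied.

a1 = True; a2 = False; a3 = False; a4 = False; a5 = True; a6 = False; a7 = True; a8 = False; a9 = True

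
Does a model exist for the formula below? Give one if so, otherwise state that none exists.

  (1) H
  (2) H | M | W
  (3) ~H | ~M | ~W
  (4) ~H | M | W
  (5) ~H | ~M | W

H=T; W=T; M=F

Unit clause (H) forces H = True.
Try W = False:
  (~H | M | W) forces M = True.
  clause (~H | ~M | W) is falsified — backtrack.
So W = True.
  then (~H | ~M | ~W) forces M = False.
Check each clause:
  (H): H holds.
  (H | M | W): H holds.
  (~H | ~M | ~W): ~M holds.
  (~H | M | W): W holds.
  (~H | ~M | W): ~M holds.
All clauses satisfied.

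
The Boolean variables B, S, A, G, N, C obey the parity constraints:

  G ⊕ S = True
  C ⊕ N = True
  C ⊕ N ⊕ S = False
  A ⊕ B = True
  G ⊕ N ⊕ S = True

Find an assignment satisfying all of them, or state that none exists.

B=T, S=T, A=F, G=F, N=F, C=T

G ⊕ S = F ⊕ T = True ✓
C ⊕ N = T ⊕ F = True ✓
C ⊕ N ⊕ S = T ⊕ F ⊕ T = False ✓
A ⊕ B = F ⊕ T = True ✓
G ⊕ N ⊕ S = F ⊕ F ⊕ T = True ✓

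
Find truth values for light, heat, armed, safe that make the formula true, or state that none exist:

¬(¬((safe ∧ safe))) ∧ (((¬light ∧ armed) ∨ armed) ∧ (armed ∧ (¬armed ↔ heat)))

light: False, heat: False, armed: True, safe: True

  ¬(¬((safe ∧ safe))) = True
    ¬((safe ∧ safe)) = False
      safe ∧ safe = True
  ((¬light ∧ armed) ∨ armed) ∧ (armed ∧ (¬armed ↔ heat)) = True
    (¬light ∧ armed) ∨ armed = True
      ¬light ∧ armed = True
        ¬light = True
    armed ∧ (¬armed ↔ heat) = True
      ¬armed ↔ heat = True
        ¬armed = False
Both conjuncts True, so the formula holds.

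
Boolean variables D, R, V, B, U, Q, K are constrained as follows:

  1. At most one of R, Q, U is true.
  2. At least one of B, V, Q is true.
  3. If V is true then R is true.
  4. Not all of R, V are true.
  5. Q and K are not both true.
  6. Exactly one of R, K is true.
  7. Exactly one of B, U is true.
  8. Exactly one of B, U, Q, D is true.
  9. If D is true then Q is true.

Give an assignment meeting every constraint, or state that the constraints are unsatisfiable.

D=F; R=F; V=F; B=T; U=F; Q=F; K=T

  (1) {R, Q, U}: 0 true — at most one ✓
  (2) {B, V, Q}: 1 true — at least one ✓
  (3) V=F ⇒ R: vacuous ✓
  (4) {R, V}: 0/2 true — not all ✓
  (5) Q=F, K=T — not both ✓
  (6) {R, K}: 1 true — exactly one ✓
  (7) {B, U}: 1 true — exactly one ✓
  (8) {B, U, Q, D}: 1 true — exactly one ✓
  (9) D=F ⇒ Q: vacuous ✓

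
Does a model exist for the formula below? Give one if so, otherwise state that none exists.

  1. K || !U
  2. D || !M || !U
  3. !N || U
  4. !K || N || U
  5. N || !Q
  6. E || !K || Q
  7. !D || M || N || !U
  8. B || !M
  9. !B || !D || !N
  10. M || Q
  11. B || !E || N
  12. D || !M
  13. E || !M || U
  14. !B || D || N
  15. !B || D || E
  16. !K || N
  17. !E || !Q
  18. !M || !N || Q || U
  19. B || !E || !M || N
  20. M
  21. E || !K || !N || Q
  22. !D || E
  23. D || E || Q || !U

U=F, D=T, B=T, N=F, K=F, Q=F, E=T, M=T

Unit clause (M) forces M = True.
In (B || !M) only B is left, so B = True.
In (D || !M) only D is left, so D = True.
In (!D || E) only E is left, so E = True.
In (!B || !D || !N) only !N is left, so N = False.
In (!K || N) only !K is left, so K = False.
In (!E || !Q) only !Q is left, so Q = False.
In (K || !U) only !U is left, so U = False.
All clauses satisfied.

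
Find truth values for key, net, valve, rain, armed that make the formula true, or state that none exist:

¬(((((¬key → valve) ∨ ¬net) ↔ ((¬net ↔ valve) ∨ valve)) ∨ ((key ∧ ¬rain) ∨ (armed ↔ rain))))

key=F, net=F, valve=F, rain=T, armed=F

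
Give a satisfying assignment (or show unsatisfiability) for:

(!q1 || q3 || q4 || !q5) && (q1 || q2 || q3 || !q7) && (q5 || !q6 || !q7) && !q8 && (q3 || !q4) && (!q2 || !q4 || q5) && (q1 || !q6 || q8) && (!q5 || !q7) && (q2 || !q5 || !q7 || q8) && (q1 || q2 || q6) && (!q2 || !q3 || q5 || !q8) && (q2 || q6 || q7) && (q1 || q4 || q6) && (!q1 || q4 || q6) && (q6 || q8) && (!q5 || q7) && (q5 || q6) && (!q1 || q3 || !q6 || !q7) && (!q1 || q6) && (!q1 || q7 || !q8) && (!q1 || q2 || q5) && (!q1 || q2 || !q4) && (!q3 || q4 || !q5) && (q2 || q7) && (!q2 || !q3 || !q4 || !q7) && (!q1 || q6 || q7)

q1: True, q2: True, q3: True, q4: False, q5: False, q6: True, q7: False, q8: False

Unit clause (!q8) forces q8 = False.
In (q6 || q8) only q6 is left, so q6 = True.
In (q1 || !q6 || q8) only q1 is left, so q1 = True.
Try q2 = False:
  (!q1 || q2 || q5) forces q5 = True.
  (!q5 || !q7) forces q7 = False.
  clause (!q5 || q7) is falsified — backtrack.
So q2 = True.
Set q3 = True.
Set q4 = False.
  then (!q3 || q4 || !q5) forces q5 = False.
  then (q5 || !q6 || !q7) forces q7 = False.
All clauses satisfied.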